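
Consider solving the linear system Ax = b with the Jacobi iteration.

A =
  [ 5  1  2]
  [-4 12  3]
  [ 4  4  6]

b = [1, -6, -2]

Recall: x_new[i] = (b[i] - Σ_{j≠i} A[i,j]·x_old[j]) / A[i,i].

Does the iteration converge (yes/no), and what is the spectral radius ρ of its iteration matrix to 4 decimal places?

yes, ρ = 0.6705

Diagonal D = diag(5, 12, 6); L, U strict lower/upper.
Jacobi T = -D⁻¹(L+U): T[2,1] = -(4)/(6) = -0.6667; T[2,2] = 0.
  T[0,:] = [+0.0000 -0.2000 -0.4000]
  T[1,:] = [+0.3333 +0.0000 -0.2500]
  T[2,:] = [-0.6667 -0.6667 +0.0000]
|roots of det(T-λI)|: 0.6705, 0.5071, 0.1634.
ρ(T) = max|λ| = 0.6705; 0.6705 < 1 ⇒ converges.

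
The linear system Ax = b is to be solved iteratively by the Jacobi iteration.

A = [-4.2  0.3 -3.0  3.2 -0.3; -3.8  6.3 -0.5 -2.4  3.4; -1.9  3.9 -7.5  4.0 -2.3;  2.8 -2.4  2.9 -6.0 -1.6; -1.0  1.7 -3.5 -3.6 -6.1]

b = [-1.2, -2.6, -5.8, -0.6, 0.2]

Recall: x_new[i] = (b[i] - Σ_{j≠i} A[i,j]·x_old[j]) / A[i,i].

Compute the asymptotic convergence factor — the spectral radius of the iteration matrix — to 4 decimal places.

Let D = diag(-4.2, 6.3, -7.5, -6, -6.1); L, U the strict triangles.
T_J = -D⁻¹(L+U): T[3,4] = -(-1.6)/(-6) = -0.2667; T[3,3] = 0.
  T[0,:] = [+0.0000  +0.0714  -0.7143  +0.7619  -0.0714]
  T[1,:] = [+0.6032  +0.0000  +0.0794  +0.3810  -0.5397]
  T[2,:] = [-0.2533  +0.5200  +0.0000  +0.5333  -0.3067]
  T[3,:] = [+0.4667  -0.4000  +0.4833  +0.0000  -0.2667]
  T[4,:] = [-0.1639  +0.2787  -0.5738  -0.5902  +0.0000]
moduli |λ_i(T)| = 1.1399, 0.7855, 0.5096, 0.5096, 0.2600.
ρ = 1.1399; 1.1399 > 1 ⇒ diverges.

1.1399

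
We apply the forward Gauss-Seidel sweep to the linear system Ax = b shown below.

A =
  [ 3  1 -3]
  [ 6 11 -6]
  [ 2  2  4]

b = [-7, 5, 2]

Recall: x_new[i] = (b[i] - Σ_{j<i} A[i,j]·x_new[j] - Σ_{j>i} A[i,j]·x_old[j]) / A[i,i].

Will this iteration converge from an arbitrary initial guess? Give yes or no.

Let D = diag(3, 11, 4); L, U the strict triangles.
Gauss-Seidel: T = -(D+L)⁻¹U, row 0 first, T[0,1] = -(1)/(3) = -0.3333; later rows by forward substitution.
  T[0,:] = [+0.0000  -0.3333  +1.0000]
  T[1,:] = [+0.0000  +0.1818  +0.0000]
  T[2,:] = [+0.0000  +0.0758  -0.5000]
eigenvalue magnitudes: 0.5000, 0.1818, 0.0000.
ρ(T) = max|λ| = 0.5000; 0.5000 < 1, so it converges for any x₀.

yes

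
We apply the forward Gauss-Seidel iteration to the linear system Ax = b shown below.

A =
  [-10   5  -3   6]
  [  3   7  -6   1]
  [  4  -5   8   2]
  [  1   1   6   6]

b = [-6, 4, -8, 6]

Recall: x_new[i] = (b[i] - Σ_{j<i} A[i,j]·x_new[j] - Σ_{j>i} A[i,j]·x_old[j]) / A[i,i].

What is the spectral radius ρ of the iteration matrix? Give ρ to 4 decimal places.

Write A = D+L+U with D = diag(-10, 7, 8, 6).
GS T = -(D+L)⁻¹U: row 0 first, T[0,3] = -(6)/(-10) = +0.6000; later rows by forward substitution.
  T[0,:] = [+0.0000, +0.5000, -0.3000, +0.6000]
  T[1,:] = [+0.0000, -0.2143, +0.9857, -0.4000]
  T[2,:] = [+0.0000, -0.3839, +0.7661, -0.8000]
  T[3,:] = [+0.0000, +0.3363, -0.8804, +0.7667]
|eigenvalues of T|: 1.2765, 0.1183, 0.1183, 0.0000.
spectral radius ρ = 1.2765; 1.2765 > 1 ⇒ diverges.

1.2765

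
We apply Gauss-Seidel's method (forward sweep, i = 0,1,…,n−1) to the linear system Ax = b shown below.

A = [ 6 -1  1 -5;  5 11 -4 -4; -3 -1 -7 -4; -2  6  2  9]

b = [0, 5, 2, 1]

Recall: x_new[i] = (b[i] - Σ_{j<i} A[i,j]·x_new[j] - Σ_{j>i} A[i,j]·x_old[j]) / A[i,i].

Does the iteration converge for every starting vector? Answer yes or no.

Write A = D+L+U with D = diag(6, 11, -7, 9).
T_GS = -(D+L)⁻¹U: row 0 first, T[0,1] = -(-1)/(6) = +0.1667; later rows by forward substitution.
  T[0,:] = [+0.0000, +0.1667, -0.1667, +0.8333]
  T[1,:] = [+0.0000, -0.0758, +0.4394, -0.0152]
  T[2,:] = [+0.0000, -0.0606, +0.0087, -0.9264]
  T[3,:] = [+0.0000, +0.1010, -0.3319, +0.4012]
|roots of det(T-λI)|: 0.7365, 0.4269, 0.0245, 0.0000.
spectral radius ρ = 0.7365; 0.7365 < 1 ⇒ converges.

yes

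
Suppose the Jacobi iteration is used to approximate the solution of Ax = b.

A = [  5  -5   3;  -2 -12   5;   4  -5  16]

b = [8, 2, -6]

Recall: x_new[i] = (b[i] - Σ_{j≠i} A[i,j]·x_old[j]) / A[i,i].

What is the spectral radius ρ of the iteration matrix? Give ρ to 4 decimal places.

A = D + L + U where D = diag(5, -12, 16).
Jacobi: T = -D⁻¹(L+U), T[0,2] = -(3)/(5) = -0.6000; T[0,0] = 0.
  T[0,:] = [+0.0000  +1.0000  -0.6000]
  T[1,:] = [-0.1667  +0.0000  +0.4167]
  T[2,:] = [-0.2500  +0.3125  +0.0000]
|eigenvalues of T|: 0.5072, 0.3791, 0.3791.
ρ(T) = max|λ| = 0.5072; 0.5072 < 1 ⇒ converges.

0.5072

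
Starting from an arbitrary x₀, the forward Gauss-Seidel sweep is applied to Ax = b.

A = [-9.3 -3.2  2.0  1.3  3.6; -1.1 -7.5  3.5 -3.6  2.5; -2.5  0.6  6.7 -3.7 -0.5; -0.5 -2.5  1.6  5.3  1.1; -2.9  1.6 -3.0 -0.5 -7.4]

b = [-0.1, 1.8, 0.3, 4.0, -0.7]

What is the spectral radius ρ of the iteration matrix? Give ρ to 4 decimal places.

0.5964

Diagonal D = diag(-9.3, -7.5, 6.7, 5.3, -7.4); L, U strict lower/upper.
GS T = -(D+L)⁻¹U: row 0 first, T[0,3] = -(1.3)/(-9.3) = +0.1398; later rows by forward substitution.
  T[0,:] = [+0.0000, -0.3441, +0.2151, +0.1398, +0.3871]
  T[1,:] = [+0.0000, +0.0505, +0.4351, -0.5005, +0.2766]
  T[2,:] = [+0.0000, -0.1329, +0.0413, +0.6492, +0.1943]
  T[3,:] = [+0.0000, +0.0315, +0.2131, -0.4189, -0.0992]
  T[4,:] = [+0.0000, +0.1975, -0.0213, -0.3979, -0.1640]
moduli |λ_i(T)| = 0.5964, 0.2921, 0.2035, 0.2035, 0.0000.
ρ = 0.5964; 0.5964 < 1 ⇒ converges.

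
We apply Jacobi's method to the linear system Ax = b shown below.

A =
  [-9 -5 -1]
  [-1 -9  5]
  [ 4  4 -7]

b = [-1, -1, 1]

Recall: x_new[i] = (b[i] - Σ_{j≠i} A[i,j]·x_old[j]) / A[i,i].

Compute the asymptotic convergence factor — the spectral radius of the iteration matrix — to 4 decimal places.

Split A = D + L + U, D = diag(-9, -9, -7).
Jacobi: T = -D⁻¹(L+U), T[1,2] = -(5)/(-9) = +0.5556; T[1,1] = 0.
  T[0,:] = [+0.0000  -0.5556  -0.1111]
  T[1,:] = [-0.1111  +0.0000  +0.5556]
  T[2,:] = [+0.5714  +0.5714  +0.0000]
|eigenvalues of T|: 0.7383, 0.4789, 0.4789.
ρ(T) = max|λ| = 0.7383; 0.7383 < 1, so it converges for any x₀.

0.7383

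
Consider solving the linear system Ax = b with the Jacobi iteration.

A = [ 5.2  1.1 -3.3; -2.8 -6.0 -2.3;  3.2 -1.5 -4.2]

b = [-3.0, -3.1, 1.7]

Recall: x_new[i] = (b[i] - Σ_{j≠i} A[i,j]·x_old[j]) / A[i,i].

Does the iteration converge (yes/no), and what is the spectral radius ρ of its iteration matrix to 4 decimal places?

yes, ρ = 0.9466

Let D = diag(5.2, -6, -4.2); L, U the strict triangles.
T_J = -D⁻¹(L+U): T[0,1] = -(1.1)/(5.2) = -0.2115; T[0,0] = 0.
  T[0,:] = [+0.0000  -0.2115  +0.6346]
  T[1,:] = [-0.4667  +0.0000  -0.3833]
  T[2,:] = [+0.7619  -0.3571  +0.0000]
|eigenvalues of T|: 0.9466, 0.6902, 0.2564.
ρ(T) = max|λ| = 0.9466; 0.9466 < 1 ⇒ converges.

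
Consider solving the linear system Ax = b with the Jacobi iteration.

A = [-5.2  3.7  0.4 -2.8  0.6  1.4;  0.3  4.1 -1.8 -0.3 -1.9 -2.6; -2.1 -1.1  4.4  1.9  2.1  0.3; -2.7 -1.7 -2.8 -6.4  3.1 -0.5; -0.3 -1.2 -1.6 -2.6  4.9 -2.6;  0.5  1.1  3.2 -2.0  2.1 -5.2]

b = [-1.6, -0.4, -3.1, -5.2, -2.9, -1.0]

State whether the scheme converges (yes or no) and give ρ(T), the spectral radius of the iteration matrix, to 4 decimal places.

Diagonal D = diag(-5.2, 4.1, 4.4, -6.4, 4.9, -5.2); L, U strict lower/upper.
T_J = -D⁻¹(L+U): T[3,5] = -(-0.5)/(-6.4) = -0.0781; T[3,3] = 0.
  T[0,:] = [+0.0000  +0.7115  +0.0769  -0.5385  +0.1154  +0.2692]
  T[1,:] = [-0.0732  +0.0000  +0.4390  +0.0732  +0.4634  +0.6341]
  T[2,:] = [+0.4773  +0.2500  +0.0000  -0.4318  -0.4773  -0.0682]
  T[3,:] = [-0.4219  -0.2656  -0.4375  +0.0000  +0.4844  -0.0781]
  T[4,:] = [+0.0612  +0.2449  +0.3265  +0.5306  +0.0000  +0.5306]
  T[5,:] = [+0.0962  +0.2115  +0.6154  -0.3846  +0.4038  +0.0000]
|roots of det(T-λI)|: 1.1766, 0.8110, 0.4230, 0.4230, 0.4053, 0.3376.
ρ(T) = max|λ| = 1.1766; 1.1766 > 1, so it fails to converge.

no, ρ = 1.1766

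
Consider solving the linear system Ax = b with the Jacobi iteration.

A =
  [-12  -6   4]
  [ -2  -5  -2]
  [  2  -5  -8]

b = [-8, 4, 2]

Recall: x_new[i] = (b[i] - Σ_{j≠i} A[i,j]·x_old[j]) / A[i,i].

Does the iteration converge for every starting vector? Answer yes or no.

A = D + L + U where D = diag(-12, -5, -8).
T_J = -D⁻¹(L+U): T[1,0] = -(-2)/(-5) = -0.4000; T[1,1] = 0.
  T[0,:] = [+0.0000 -0.5000 +0.3333]
  T[1,:] = [-0.4000 +0.0000 -0.4000]
  T[2,:] = [+0.2500 -0.6250 +0.0000]
|eigenvalues of T|: 0.8327, 0.5315, 0.3013.
ρ = 0.8327; 0.8327 < 1: convergent.

yes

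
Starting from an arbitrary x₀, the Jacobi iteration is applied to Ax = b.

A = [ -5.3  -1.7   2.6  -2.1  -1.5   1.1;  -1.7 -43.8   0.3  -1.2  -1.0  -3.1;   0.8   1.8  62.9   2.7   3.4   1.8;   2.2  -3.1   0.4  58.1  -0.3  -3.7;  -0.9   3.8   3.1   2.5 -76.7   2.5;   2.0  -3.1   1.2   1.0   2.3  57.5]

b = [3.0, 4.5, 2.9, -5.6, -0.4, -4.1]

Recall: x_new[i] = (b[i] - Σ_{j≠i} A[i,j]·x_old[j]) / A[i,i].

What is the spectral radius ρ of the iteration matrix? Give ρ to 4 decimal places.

0.1871

Let D = diag(-5.3, -43.8, 62.9, 58.1, -76.7, 57.5); L, U the strict triangles.
Jacobi T = -D⁻¹(L+U): T[0,1] = -(-1.7)/(-5.3) = -0.3208; T[0,0] = 0.
  T[0,:] = [+0.0000 -0.3208 +0.4906 -0.3962 -0.2830 +0.2075]
  T[1,:] = [-0.0388 +0.0000 +0.0068 -0.0274 -0.0228 -0.0708]
  T[2,:] = [-0.0127 -0.0286 +0.0000 -0.0429 -0.0541 -0.0286]
  T[3,:] = [-0.0379 +0.0534 -0.0069 +0.0000 +0.0052 +0.0637]
  T[4,:] = [-0.0117 +0.0495 +0.0404 +0.0326 +0.0000 +0.0326]
  T[5,:] = [-0.0348 +0.0539 -0.0209 -0.0174 -0.0400 +0.0000]
|roots of det(T-λI)|: 0.1871, 0.1387, 0.1387, 0.0591, 0.0293, 0.0293.
spectral radius ρ = 0.1871; 0.1871 < 1, so it converges for any x₀.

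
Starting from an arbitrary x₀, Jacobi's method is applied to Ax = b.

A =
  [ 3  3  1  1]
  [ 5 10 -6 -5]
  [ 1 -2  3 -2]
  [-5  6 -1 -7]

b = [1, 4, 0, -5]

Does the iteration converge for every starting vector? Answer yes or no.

Split A = D + L + U, D = diag(3, 10, 3, -7).
Jacobi: T = -D⁻¹(L+U), T[3,2] = -(-1)/(-7) = -0.1429; T[3,3] = 0.
  T[0,:] = [+0.0000  -1.0000  -0.3333  -0.3333]
  T[1,:] = [-0.5000  +0.0000  +0.6000  +0.5000]
  T[2,:] = [-0.3333  +0.6667  +0.0000  +0.6667]
  T[3,:] = [-0.7143  +0.8571  -0.1429  +0.0000]
|eigenvalues of T|: 1.5878, 0.7812, 0.5553, 0.5553.
spectral radius ρ = 1.5878; 1.5878 > 1, so it fails to converge.

no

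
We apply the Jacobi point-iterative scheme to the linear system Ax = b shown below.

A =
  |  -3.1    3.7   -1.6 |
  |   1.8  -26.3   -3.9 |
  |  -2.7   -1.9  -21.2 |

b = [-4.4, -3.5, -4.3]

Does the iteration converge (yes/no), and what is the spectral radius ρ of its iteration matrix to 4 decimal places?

yes, ρ = 0.4648

A = D + L + U where D = diag(-3.1, -26.3, -21.2).
Jacobi: T = -D⁻¹(L+U), T[1,0] = -(1.8)/(-26.3) = +0.0684; T[1,1] = 0.
  T[0,:] = [+0.0000  +1.1935  -0.5161]
  T[1,:] = [+0.0684  +0.0000  -0.1483]
  T[2,:] = [-0.1274  -0.0896  +0.0000]
|λ(T)| sorted: 0.4648, 0.2352, 0.2352.
ρ(T) = max|λ| = 0.4648; 0.4648 < 1, so it converges for any x₀.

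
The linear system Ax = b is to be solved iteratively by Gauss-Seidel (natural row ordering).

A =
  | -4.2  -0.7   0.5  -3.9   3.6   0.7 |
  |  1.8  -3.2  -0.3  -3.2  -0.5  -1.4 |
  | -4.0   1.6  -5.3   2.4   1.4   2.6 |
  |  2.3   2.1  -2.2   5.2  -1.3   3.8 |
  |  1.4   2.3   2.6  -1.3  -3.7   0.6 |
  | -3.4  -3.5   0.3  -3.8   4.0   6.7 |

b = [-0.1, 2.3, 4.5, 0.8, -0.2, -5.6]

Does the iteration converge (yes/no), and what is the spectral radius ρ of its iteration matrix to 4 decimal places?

no, ρ = 1.4934

Diagonal D = diag(-4.2, -3.2, -5.3, 5.2, -3.7, 6.7); L, U strict lower/upper.
Gauss-Seidel: T = -(D+L)⁻¹U, row 0 first, T[0,5] = -(0.7)/(-4.2) = +0.1667; later rows by forward substitution.
  T[0,:] = [+0.0000, -0.1667, +0.1190, -0.9286, +0.8571, +0.1667]
  T[1,:] = [+0.0000, -0.0937, -0.0268, -1.5223, +0.3259, -0.3438]
  T[2,:] = [+0.0000, +0.0975, -0.0979, +0.6941, -0.2844, +0.2610]
  T[3,:] = [+0.0000, +0.1528, -0.0833, +1.3191, -0.3810, -0.5552]
  T[4,:] = [+0.0000, -0.1065, -0.0112, -1.2734, +0.4610, +0.3900]
  T[5,:] = [+0.0000, +0.0124, +0.0102, +0.2109, +0.1266, -0.6545]
|roots of det(T-λI)|: 1.4934, 0.6325, 0.1651, 0.1651, 0.0057, 0.0000.
ρ(T) = max|λ| = 1.4934; 1.4934 > 1, so it fails to converge.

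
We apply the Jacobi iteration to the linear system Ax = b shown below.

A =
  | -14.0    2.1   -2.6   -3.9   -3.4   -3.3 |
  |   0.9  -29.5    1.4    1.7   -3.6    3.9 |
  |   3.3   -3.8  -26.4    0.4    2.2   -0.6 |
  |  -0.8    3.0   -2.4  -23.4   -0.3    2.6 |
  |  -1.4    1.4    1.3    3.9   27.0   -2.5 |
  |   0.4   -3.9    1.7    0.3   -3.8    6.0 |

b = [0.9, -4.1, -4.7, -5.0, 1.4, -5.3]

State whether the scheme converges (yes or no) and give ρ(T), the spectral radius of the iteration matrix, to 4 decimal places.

yes, ρ = 0.4520

A = D + L + U where D = diag(-14, -29.5, -26.4, -23.4, 27, 6).
Jacobi T = -D⁻¹(L+U): T[3,5] = -(2.6)/(-23.4) = +0.1111; T[3,3] = 0.
  T[0,:] = [+0.0000  +0.1500  -0.1857  -0.2786  -0.2429  -0.2357]
  T[1,:] = [+0.0305  +0.0000  +0.0475  +0.0576  -0.1220  +0.1322]
  T[2,:] = [+0.1250  -0.1439  +0.0000  +0.0152  +0.0833  -0.0227]
  T[3,:] = [-0.0342  +0.1282  -0.1026  +0.0000  -0.0128  +0.1111]
  T[4,:] = [+0.0519  -0.0519  -0.0481  -0.1444  +0.0000  +0.0926]
  T[5,:] = [-0.0667  +0.6500  -0.2833  -0.0500  +0.6333  +0.0000]
moduli |λ_i(T)| = 0.4520, 0.3437, 0.2045, 0.2045, 0.1462, 0.1462.
spectral radius ρ = 0.4520; 0.4520 < 1: convergent.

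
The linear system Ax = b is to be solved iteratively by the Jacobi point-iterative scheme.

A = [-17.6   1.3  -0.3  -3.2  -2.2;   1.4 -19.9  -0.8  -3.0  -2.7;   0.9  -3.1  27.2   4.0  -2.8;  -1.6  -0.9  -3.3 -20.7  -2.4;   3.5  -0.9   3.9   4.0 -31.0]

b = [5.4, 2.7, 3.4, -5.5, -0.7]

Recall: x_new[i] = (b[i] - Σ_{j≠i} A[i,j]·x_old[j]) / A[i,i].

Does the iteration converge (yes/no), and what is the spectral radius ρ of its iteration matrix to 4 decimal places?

Let D = diag(-17.6, -19.9, 27.2, -20.7, -31); L, U the strict triangles.
Jacobi T = -D⁻¹(L+U): T[1,4] = -(-2.7)/(-19.9) = -0.1357; T[1,1] = 0.
  T[0,:] = [+0.0000, +0.0739, -0.0170, -0.1818, -0.1250]
  T[1,:] = [+0.0704, +0.0000, -0.0402, -0.1508, -0.1357]
  T[2,:] = [-0.0331, +0.1140, +0.0000, -0.1471, +0.1029]
  T[3,:] = [-0.0773, -0.0435, -0.1594, +0.0000, -0.1159]
  T[4,:] = [+0.1129, -0.0290, +0.1258, +0.1290, +0.0000]
|λ(T)| sorted: 0.2439, 0.1258, 0.0938, 0.0938, 0.0856.
spectral radius ρ = 0.2439; 0.2439 < 1: convergent.

yes, ρ = 0.2439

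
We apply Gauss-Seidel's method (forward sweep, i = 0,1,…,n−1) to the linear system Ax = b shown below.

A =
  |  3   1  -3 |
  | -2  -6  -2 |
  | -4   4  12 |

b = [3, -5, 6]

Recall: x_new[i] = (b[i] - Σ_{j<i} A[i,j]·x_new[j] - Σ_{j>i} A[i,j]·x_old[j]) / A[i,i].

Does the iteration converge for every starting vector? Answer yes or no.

yes

A = D + L + U where D = diag(3, -6, 12).
T_GS = -(D+L)⁻¹U: row 0 first, T[0,2] = -(-3)/(3) = +1.0000; later rows by forward substitution.
  T[0,:] = [+0.0000  -0.3333  +1.0000]
  T[1,:] = [+0.0000  +0.1111  -0.6667]
  T[2,:] = [+0.0000  -0.1481  +0.5556]
|λ(T)| sorted: 0.7182, 0.0516, 0.0000.
ρ(T) = max|λ| = 0.7182; 0.7182 < 1: convergent.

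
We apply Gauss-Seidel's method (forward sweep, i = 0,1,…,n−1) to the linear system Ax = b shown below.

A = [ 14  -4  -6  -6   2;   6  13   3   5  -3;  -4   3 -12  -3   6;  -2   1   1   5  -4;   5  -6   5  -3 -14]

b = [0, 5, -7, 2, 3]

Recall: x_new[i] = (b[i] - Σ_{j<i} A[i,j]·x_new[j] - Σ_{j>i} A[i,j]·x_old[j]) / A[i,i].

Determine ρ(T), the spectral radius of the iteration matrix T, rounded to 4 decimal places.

A = D + L + U where D = diag(14, 13, -12, 5, -14).
T_GS = -(D+L)⁻¹U: row 0 first, T[0,3] = -(-6)/(14) = +0.4286; later rows by forward substitution.
  T[0,:] = [+0.0000, +0.2857, +0.4286, +0.4286, -0.1429]
  T[1,:] = [+0.0000, -0.1319, -0.4286, -0.5824, +0.2967]
  T[2,:] = [+0.0000, -0.1282, -0.2500, -0.5385, +0.6218]
  T[3,:] = [+0.0000, +0.1663, +0.3071, +0.3956, +0.5592]
  T[4,:] = [+0.0000, +0.0771, +0.1816, +0.1256, -0.0759]
|eigenvalues of T|: 0.5624, 0.3695, 0.3695, 0.0613, 0.0000.
ρ = 0.5624; 0.5624 < 1: convergent.

0.5624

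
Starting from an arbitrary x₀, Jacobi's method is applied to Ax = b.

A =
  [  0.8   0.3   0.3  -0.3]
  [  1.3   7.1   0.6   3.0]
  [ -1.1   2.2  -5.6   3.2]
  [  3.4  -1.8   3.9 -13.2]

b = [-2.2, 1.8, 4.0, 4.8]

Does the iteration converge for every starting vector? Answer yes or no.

yes

Diagonal D = diag(0.8, 7.1, -5.6, -13.2); L, U strict lower/upper.
T_J = -D⁻¹(L+U): T[1,3] = -(3)/(7.1) = -0.4225; T[1,1] = 0.
  T[0,:] = [+0.0000  -0.3750  -0.3750  +0.3750]
  T[1,:] = [-0.1831  +0.0000  -0.0845  -0.4225]
  T[2,:] = [-0.1964  +0.3929  +0.0000  +0.5714]
  T[3,:] = [+0.2576  -0.1364  +0.2955  +0.0000]
moduli |λ_i(T)| = 0.6858, 0.5376, 0.2908, 0.1426.
ρ = 0.6858; 0.6858 < 1, so it converges for any x₀.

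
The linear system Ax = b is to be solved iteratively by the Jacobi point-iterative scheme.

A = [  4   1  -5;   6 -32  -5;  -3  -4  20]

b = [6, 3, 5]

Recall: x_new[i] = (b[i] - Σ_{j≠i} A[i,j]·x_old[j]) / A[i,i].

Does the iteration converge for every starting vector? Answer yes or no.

yes

Split A = D + L + U, D = diag(4, -32, 20).
Jacobi T = -D⁻¹(L+U): T[1,0] = -(6)/(-32) = +0.1875; T[1,1] = 0.
  T[0,:] = [+0.0000 -0.2500 +1.2500]
  T[1,:] = [+0.1875 +0.0000 -0.1562]
  T[2,:] = [+0.1500 +0.2000 +0.0000]
|eigenvalues of T|: 0.4706, 0.3348, 0.3348.
ρ(T) = max|λ| = 0.4706; 0.4706 < 1 ⇒ converges.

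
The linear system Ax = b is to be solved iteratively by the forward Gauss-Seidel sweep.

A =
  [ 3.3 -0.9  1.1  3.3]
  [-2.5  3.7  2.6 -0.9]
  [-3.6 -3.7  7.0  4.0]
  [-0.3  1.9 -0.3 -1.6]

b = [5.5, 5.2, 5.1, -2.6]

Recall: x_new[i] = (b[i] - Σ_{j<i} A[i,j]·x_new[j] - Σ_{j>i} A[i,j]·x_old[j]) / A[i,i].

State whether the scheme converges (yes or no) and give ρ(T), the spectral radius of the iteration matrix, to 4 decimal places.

no, ρ = 1.3304

Let D = diag(3.3, 3.7, 7, -1.6); L, U the strict triangles.
Gauss-Seidel: T = -(D+L)⁻¹U, row 0 first, T[0,2] = -(1.1)/(3.3) = -0.3333; later rows by forward substitution.
  T[0,:] = [+0.0000  +0.2727  -0.3333  -1.0000]
  T[1,:] = [+0.0000  +0.1843  -0.9279  -0.4324]
  T[2,:] = [+0.0000  +0.2377  -0.6619  -1.3143]
  T[3,:] = [+0.0000  +0.1231  -0.9153  -0.0796]
|λ(T)| sorted: 1.3304, 0.7527, 0.0205, 0.0000.
ρ(T) = max|λ| = 1.3304; 1.3304 > 1, so it fails to converge.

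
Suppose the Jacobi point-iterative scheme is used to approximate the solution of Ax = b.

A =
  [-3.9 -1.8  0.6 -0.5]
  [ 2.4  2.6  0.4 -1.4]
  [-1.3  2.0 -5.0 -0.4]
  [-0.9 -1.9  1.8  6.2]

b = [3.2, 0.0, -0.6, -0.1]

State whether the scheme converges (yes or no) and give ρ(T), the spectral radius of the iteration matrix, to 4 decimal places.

yes, ρ = 0.7925

A = D + L + U where D = diag(-3.9, 2.6, -5, 6.2).
Jacobi T = -D⁻¹(L+U): T[1,2] = -(0.4)/(2.6) = -0.1538; T[1,1] = 0.
  T[0,:] = [+0.0000  -0.4615  +0.1538  -0.1282]
  T[1,:] = [-0.9231  +0.0000  -0.1538  +0.5385]
  T[2,:] = [-0.2600  +0.4000  +0.0000  -0.0800]
  T[3,:] = [+0.1452  +0.3065  -0.2903  +0.0000]
moduli |λ_i(T)| = 0.7925, 0.5196, 0.5196, 0.1451.
ρ = 0.7925; 0.7925 < 1, so it converges for any x₀.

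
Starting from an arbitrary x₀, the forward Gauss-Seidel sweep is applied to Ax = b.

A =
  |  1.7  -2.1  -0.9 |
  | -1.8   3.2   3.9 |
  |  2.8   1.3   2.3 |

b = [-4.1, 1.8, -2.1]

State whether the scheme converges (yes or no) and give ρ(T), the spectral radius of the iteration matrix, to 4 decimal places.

no, ρ = 1.6690

Diagonal D = diag(1.7, 3.2, 2.3); L, U strict lower/upper.
GS T = -(D+L)⁻¹U: row 0 first, T[0,2] = -(-0.9)/(1.7) = +0.5294; later rows by forward substitution.
  T[0,:] = [+0.0000, +1.2353, +0.5294]
  T[1,:] = [+0.0000, +0.6949, -0.9210]
  T[2,:] = [+0.0000, -1.8966, -0.1240]
|λ(T)| sorted: 1.6690, 1.0981, 0.0000.
ρ = 1.6690; 1.6690 > 1 ⇒ diverges.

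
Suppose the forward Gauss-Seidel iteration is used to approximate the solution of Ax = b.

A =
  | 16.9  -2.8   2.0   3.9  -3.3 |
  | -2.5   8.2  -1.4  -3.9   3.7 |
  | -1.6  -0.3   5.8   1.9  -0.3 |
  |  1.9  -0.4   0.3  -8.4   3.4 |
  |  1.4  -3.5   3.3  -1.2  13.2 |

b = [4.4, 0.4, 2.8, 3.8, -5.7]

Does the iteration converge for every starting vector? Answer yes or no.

yes

Split A = D + L + U, D = diag(16.9, 8.2, 5.8, -8.4, 13.2).
GS T = -(D+L)⁻¹U: row 0 first, T[0,3] = -(3.9)/(16.9) = -0.2308; later rows by forward substitution.
  T[0,:] = [+0.0000, +0.1657, -0.1183, -0.2308, +0.1953]
  T[1,:] = [+0.0000, +0.0505, +0.1347, +0.4053, -0.3917]
  T[2,:] = [+0.0000, +0.0483, -0.0257, -0.3703, +0.0853]
  T[3,:] = [+0.0000, +0.0368, -0.0341, -0.0847, +0.4706]
  T[4,:] = [+0.0000, -0.0129, +0.0516, +0.2168, -0.1031]
|roots of det(T-λI)|: 0.5094, 0.1921, 0.1206, 0.0337, 0.0000.
ρ = 0.5094; 0.5094 < 1 ⇒ converges.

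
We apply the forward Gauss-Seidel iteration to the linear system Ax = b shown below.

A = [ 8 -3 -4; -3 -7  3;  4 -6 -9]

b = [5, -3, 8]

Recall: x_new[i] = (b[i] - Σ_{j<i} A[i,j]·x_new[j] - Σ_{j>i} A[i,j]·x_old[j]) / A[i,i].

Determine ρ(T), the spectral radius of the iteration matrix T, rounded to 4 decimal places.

0.3110

Split A = D + L + U, D = diag(8, -7, -9).
Gauss-Seidel: T = -(D+L)⁻¹U, row 0 first, T[0,2] = -(-4)/(8) = +0.5000; later rows by forward substitution.
  T[0,:] = [+0.0000  +0.3750  +0.5000]
  T[1,:] = [+0.0000  -0.1607  +0.2143]
  T[2,:] = [+0.0000  +0.2738  +0.0794]
|roots of det(T-λI)|: 0.3110, 0.2297, 0.0000.
spectral radius ρ = 0.3110; 0.3110 < 1 ⇒ converges.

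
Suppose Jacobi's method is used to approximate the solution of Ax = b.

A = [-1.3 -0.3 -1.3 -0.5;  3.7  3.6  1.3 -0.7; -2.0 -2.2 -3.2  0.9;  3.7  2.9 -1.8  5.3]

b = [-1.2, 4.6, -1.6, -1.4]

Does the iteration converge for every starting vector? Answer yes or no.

Split A = D + L + U, D = diag(-1.3, 3.6, -3.2, 5.3).
T_J = -D⁻¹(L+U): T[1,3] = -(-0.7)/(3.6) = +0.1944; T[1,1] = 0.
  T[0,:] = [+0.0000 -0.2308 -1.0000 -0.3846]
  T[1,:] = [-1.0278 +0.0000 -0.3611 +0.1944]
  T[2,:] = [-0.6250 -0.6875 +0.0000 +0.2812]
  T[3,:] = [-0.6981 -0.5472 +0.3396 +0.0000]
eigenvalue magnitudes: 1.2961, 0.9002, 0.9002, 0.3104.
ρ(T) = max|λ| = 1.2961; 1.2961 > 1, so it fails to converge.

no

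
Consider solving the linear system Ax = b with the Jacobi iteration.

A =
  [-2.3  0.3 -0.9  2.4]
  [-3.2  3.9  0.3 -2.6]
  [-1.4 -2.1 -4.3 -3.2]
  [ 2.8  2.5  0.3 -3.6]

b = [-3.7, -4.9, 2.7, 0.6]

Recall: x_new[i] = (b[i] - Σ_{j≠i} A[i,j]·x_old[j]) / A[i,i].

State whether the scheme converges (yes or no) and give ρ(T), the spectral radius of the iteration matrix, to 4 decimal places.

Split A = D + L + U, D = diag(-2.3, 3.9, -4.3, -3.6).
Jacobi: T = -D⁻¹(L+U), T[2,3] = -(-3.2)/(-4.3) = -0.7442; T[2,2] = 0.
  T[0,:] = [+0.0000  +0.1304  -0.3913  +1.0435]
  T[1,:] = [+0.8205  +0.0000  -0.0769  +0.6667]
  T[2,:] = [-0.3256  -0.4884  +0.0000  -0.7442]
  T[3,:] = [+0.7778  +0.6944  +0.0833  +0.0000]
|eigenvalues of T|: 1.4995, 0.6730, 0.6730, 0.2487.
spectral radius ρ = 1.4995; 1.4995 > 1: divergent.

no, ρ = 1.4995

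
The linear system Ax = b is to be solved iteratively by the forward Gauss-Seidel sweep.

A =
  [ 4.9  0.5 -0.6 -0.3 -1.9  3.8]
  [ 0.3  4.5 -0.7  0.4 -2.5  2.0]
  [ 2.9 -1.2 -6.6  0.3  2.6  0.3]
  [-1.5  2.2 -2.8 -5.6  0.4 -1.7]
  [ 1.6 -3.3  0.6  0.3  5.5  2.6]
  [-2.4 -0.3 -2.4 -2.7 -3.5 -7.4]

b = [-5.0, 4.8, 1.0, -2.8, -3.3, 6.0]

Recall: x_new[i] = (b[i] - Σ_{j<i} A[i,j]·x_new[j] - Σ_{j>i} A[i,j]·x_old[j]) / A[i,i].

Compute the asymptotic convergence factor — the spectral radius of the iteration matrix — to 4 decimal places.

0.8822

Diagonal D = diag(4.9, 4.5, -6.6, -5.6, 5.5, -7.4); L, U strict lower/upper.
Gauss-Seidel: T = -(D+L)⁻¹U, row 0 first, T[0,3] = -(-0.3)/(4.9) = +0.0612; later rows by forward substitution.
  T[0,:] = [+0.0000  -0.1020  +0.1224  +0.0612  +0.3878  -0.7755]
  T[1,:] = [+0.0000  +0.0068  +0.1474  -0.0930  +0.5297  -0.3927]
  T[2,:] = [+0.0000  -0.0461  +0.0270  +0.0893  +0.4680  -0.2239]
  T[3,:] = [+0.0000  +0.0530  +0.0116  -0.0976  -0.0583  -0.1382]
  T[4,:] = [+0.0000  +0.0359  +0.0492  -0.0780  +0.1571  -0.4508]
  T[5,:] = [+0.0000  +0.0114  -0.0820  +0.0275  -0.3521  +0.6037]
|roots of det(T-λI)|: 0.8822, 0.1270, 0.1270, 0.0654, 0.0085, 0.0000.
spectral radius ρ = 0.8822; 0.8822 < 1: convergent.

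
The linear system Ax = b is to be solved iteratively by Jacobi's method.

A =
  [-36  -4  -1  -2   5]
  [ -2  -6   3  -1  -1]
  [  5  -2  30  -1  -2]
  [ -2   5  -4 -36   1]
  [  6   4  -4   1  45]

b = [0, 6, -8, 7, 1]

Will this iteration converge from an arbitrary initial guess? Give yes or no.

A = D + L + U where D = diag(-36, -6, 30, -36, 45).
Jacobi: T = -D⁻¹(L+U), T[0,2] = -(-1)/(-36) = -0.0278; T[0,0] = 0.
  T[0,:] = [+0.0000  -0.1111  -0.0278  -0.0556  +0.1389]
  T[1,:] = [-0.3333  +0.0000  +0.5000  -0.1667  -0.1667]
  T[2,:] = [-0.1667  +0.0667  +0.0000  +0.0333  +0.0667]
  T[3,:] = [-0.0556  +0.1389  -0.1111  +0.0000  +0.0278]
  T[4,:] = [-0.1333  -0.0889  +0.0889  -0.0222  +0.0000]
|λ(T)| sorted: 0.3227, 0.1598, 0.1598, 0.1204, 0.1204.
ρ(T) = max|λ| = 0.3227; 0.3227 < 1 ⇒ converges.

yes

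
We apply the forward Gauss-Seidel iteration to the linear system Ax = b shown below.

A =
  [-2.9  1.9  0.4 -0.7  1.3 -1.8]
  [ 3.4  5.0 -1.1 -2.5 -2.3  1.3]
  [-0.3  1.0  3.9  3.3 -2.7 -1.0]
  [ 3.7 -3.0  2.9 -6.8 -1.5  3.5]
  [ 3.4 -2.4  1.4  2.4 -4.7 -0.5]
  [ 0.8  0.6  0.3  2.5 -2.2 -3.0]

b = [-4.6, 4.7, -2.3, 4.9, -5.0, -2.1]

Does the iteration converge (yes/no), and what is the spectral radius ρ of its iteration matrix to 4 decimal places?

no, ρ = 1.2556

A = D + L + U where D = diag(-2.9, 5, 3.9, -6.8, -4.7, -3).
T_GS = -(D+L)⁻¹U: row 0 first, T[0,5] = -(-1.8)/(-2.9) = -0.6207; later rows by forward substitution.
  T[0,:] = [+0.0000, +0.6552, +0.1379, -0.2414, +0.4483, -0.6207]
  T[1,:] = [+0.0000, -0.4455, +0.1262, +0.6641, +0.1552, +0.1621]
  T[2,:] = [+0.0000, +0.1646, -0.0218, -1.0350, +0.6870, +0.1671]
  T[3,:] = [+0.0000, +0.6233, +0.0101, -0.8657, +0.2479, +0.1767]
  T[4,:] = [+0.0000, +1.0687, +0.0340, -1.2641, +0.5763, -0.4981]
  T[5,:] = [+0.0000, -0.1623, +0.0433, +0.1705, +0.0032, +0.3962]
moduli |λ_i(T)| = 1.2556, 0.5778, 0.3838, 0.0524, 0.0524, 0.0000.
ρ = 1.2556; 1.2556 > 1 ⇒ diverges.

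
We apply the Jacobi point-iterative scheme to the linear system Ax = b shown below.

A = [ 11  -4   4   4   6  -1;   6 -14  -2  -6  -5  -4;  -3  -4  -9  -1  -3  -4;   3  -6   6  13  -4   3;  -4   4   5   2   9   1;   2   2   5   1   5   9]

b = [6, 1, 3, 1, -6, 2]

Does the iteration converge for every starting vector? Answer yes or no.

A = D + L + U where D = diag(11, -14, -9, 13, 9, 9).
Jacobi: T = -D⁻¹(L+U), T[0,4] = -(6)/(11) = -0.5455; T[0,0] = 0.
  T[0,:] = [+0.0000, +0.3636, -0.3636, -0.3636, -0.5455, +0.0909]
  T[1,:] = [+0.4286, +0.0000, -0.1429, -0.4286, -0.3571, -0.2857]
  T[2,:] = [-0.3333, -0.4444, +0.0000, -0.1111, -0.3333, -0.4444]
  T[3,:] = [-0.2308, +0.4615, -0.4615, +0.0000, +0.3077, -0.2308]
  T[4,:] = [+0.4444, -0.4444, -0.5556, -0.2222, +0.0000, -0.1111]
  T[5,:] = [-0.2222, -0.2222, -0.5556, -0.1111, -0.5556, +0.0000]
|eigenvalues of T|: 1.1331, 0.7011, 0.7011, 0.3831, 0.3831, 0.3050.
spectral radius ρ = 1.1331; 1.1331 > 1: divergent.

no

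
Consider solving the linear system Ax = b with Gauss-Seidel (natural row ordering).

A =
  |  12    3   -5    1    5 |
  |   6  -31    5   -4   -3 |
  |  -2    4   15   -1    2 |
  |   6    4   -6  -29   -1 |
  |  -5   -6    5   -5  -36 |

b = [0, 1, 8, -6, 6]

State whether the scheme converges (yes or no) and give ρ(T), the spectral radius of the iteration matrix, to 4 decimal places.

yes, ρ = 0.1807

Write A = D+L+U with D = diag(12, -31, 15, -29, -36).
Gauss-Seidel: T = -(D+L)⁻¹U, row 0 first, T[0,3] = -(1)/(12) = -0.0833; later rows by forward substitution.
  T[0,:] = [+0.0000 -0.2500 +0.4167 -0.0833 -0.4167]
  T[1,:] = [+0.0000 -0.0484 +0.2419 -0.1452 -0.1774]
  T[2,:] = [+0.0000 -0.0204 -0.0090 +0.0943 -0.1416]
  T[3,:] = [+0.0000 -0.0542 +0.1214 -0.0568 -0.1159]
  T[4,:] = [+0.0000 +0.0475 -0.1163 +0.0567 +0.0839]
eigenvalue magnitudes: 0.1807, 0.0842, 0.0842, 0.0101, 0.0000.
ρ(T) = max|λ| = 0.1807; 0.1807 < 1 ⇒ converges.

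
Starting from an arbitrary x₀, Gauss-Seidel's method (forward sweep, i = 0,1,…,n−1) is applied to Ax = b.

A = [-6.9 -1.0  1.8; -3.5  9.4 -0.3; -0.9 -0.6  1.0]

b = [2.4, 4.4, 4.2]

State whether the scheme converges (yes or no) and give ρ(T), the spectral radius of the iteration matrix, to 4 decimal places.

Let D = diag(-6.9, 9.4, 1); L, U the strict triangles.
Gauss-Seidel: T = -(D+L)⁻¹U, row 0 first, T[0,1] = -(-1)/(-6.9) = -0.1449; later rows by forward substitution.
  T[0,:] = [+0.0000 -0.1449 +0.2609]
  T[1,:] = [+0.0000 -0.0540 +0.1290]
  T[2,:] = [+0.0000 -0.1628 +0.3122]
|eigenvalues of T|: 0.2410, 0.0173, 0.0000.
ρ(T) = max|λ| = 0.2410; 0.2410 < 1, so it converges for any x₀.

yes, ρ = 0.2410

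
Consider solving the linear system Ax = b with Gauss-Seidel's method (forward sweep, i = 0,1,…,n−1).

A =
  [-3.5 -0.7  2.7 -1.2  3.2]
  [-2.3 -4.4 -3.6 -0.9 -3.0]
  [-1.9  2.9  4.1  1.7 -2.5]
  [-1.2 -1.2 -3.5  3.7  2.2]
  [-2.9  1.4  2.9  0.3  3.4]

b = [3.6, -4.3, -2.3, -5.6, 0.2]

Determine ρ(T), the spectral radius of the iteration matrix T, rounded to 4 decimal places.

1.3120

Write A = D+L+U with D = diag(-3.5, -4.4, 4.1, 3.7, 3.4).
GS T = -(D+L)⁻¹U: row 0 first, T[0,1] = -(-0.7)/(-3.5) = -0.2000; later rows by forward substitution.
  T[0,:] = [+0.0000 -0.2000 +0.7714 -0.3429 +0.9143]
  T[1,:] = [+0.0000 +0.1045 -1.2214 -0.0253 -1.1597]
  T[2,:] = [+0.0000 -0.1666 +1.2214 -0.5556 +1.8538]
  T[3,:] = [+0.0000 -0.1886 +1.0095 -0.6450 +1.0793]
  T[4,:] = [+0.0000 -0.0549 +0.0300 +0.2488 -0.4190]
moduli |λ_i(T)| = 1.3120, 0.4661, 0.4661, 0.1207, 0.0000.
spectral radius ρ = 1.3120; 1.3120 > 1: divergent.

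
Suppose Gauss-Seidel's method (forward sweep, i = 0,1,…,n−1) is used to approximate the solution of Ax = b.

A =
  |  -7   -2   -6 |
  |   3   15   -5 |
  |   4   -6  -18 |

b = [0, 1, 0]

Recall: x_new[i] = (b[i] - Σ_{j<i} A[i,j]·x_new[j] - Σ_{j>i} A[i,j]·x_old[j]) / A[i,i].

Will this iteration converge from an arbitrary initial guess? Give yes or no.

Let D = diag(-7, 15, -18); L, U the strict triangles.
T_GS = -(D+L)⁻¹U: row 0 first, T[0,2] = -(-6)/(-7) = -0.8571; later rows by forward substitution.
  T[0,:] = [+0.0000 -0.2857 -0.8571]
  T[1,:] = [+0.0000 +0.0571 +0.5048]
  T[2,:] = [+0.0000 -0.0825 -0.3587]
eigenvalue magnitudes: 0.1905, 0.1111, 0.0000.
spectral radius ρ = 0.1905; 0.1905 < 1, so it converges for any x₀.

yes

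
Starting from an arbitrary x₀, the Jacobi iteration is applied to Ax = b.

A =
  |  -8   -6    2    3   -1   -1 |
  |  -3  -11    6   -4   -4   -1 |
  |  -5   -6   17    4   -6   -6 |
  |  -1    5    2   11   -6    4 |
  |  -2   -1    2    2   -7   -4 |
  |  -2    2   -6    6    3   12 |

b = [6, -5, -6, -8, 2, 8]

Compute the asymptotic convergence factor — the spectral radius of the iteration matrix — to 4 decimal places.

1.1863

Split A = D + L + U, D = diag(-8, -11, 17, 11, -7, 12).
Jacobi T = -D⁻¹(L+U): T[0,4] = -(-1)/(-8) = -0.1250; T[0,0] = 0.
  T[0,:] = [+0.0000 -0.7500 +0.2500 +0.3750 -0.1250 -0.1250]
  T[1,:] = [-0.2727 +0.0000 +0.5455 -0.3636 -0.3636 -0.0909]
  T[2,:] = [+0.2941 +0.3529 +0.0000 -0.2353 +0.3529 +0.3529]
  T[3,:] = [+0.0909 -0.4545 -0.1818 +0.0000 +0.5455 -0.3636]
  T[4,:] = [-0.2857 -0.1429 +0.2857 +0.2857 +0.0000 -0.5714]
  T[5,:] = [+0.1667 -0.1667 +0.5000 -0.5000 -0.2500 +0.0000]
moduli |λ_i(T)| = 1.1863, 0.9080, 0.6489, 0.5238, 0.3647, 0.2115.
spectral radius ρ = 1.1863; 1.1863 > 1, so it fails to converge.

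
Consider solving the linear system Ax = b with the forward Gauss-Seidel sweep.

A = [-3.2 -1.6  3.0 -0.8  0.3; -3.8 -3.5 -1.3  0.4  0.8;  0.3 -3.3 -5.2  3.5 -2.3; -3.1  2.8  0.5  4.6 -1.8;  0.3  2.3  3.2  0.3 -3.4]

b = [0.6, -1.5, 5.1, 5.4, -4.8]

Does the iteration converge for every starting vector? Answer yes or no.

A = D + L + U where D = diag(-3.2, -3.5, -5.2, 4.6, -3.4).
Gauss-Seidel: T = -(D+L)⁻¹U, row 0 first, T[0,3] = -(-0.8)/(-3.2) = -0.2500; later rows by forward substitution.
  T[0,:] = [+0.0000, -0.5000, +0.9375, -0.2500, +0.0938]
  T[1,:] = [+0.0000, +0.5429, -1.3893, +0.3857, +0.1268]
  T[2,:] = [+0.0000, -0.3734, +0.9357, +0.4139, -0.5174]
  T[3,:] = [+0.0000, -0.6268, +1.3757, -0.4482, +0.4335]
  T[4,:] = [+0.0000, -0.0836, +0.1450, +0.5888, -0.3546]
|roots of det(T-λI)|: 1.5018, 1.0977, 0.2616, 0.0100, 0.0000.
ρ = 1.5018; 1.5018 > 1: divergent.

no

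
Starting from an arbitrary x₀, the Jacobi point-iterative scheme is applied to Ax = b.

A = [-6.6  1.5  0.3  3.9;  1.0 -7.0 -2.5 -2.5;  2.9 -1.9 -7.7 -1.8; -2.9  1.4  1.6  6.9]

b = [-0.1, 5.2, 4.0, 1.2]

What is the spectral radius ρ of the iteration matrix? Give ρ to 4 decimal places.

Split A = D + L + U, D = diag(-6.6, -7, -7.7, 6.9).
T_J = -D⁻¹(L+U): T[0,1] = -(1.5)/(-6.6) = +0.2273; T[0,0] = 0.
  T[0,:] = [+0.0000 +0.2273 +0.0455 +0.5909]
  T[1,:] = [+0.1429 +0.0000 -0.3571 -0.3571]
  T[2,:] = [+0.3766 -0.2468 +0.0000 -0.2338]
  T[3,:] = [+0.4203 -0.2029 -0.2319 +0.0000]
|eigenvalues of T|: 0.8583, 0.3795, 0.3795, 0.1062.
ρ = 0.8583; 0.8583 < 1 ⇒ converges.

0.8583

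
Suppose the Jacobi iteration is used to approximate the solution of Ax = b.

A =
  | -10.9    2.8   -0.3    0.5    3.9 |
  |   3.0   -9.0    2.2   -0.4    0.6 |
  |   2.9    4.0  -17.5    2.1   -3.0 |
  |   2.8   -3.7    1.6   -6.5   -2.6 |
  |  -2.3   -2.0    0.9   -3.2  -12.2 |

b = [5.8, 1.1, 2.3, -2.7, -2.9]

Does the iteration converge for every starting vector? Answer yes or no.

yes

Let D = diag(-10.9, -9, -17.5, -6.5, -12.2); L, U the strict triangles.
Jacobi T = -D⁻¹(L+U): T[1,2] = -(2.2)/(-9) = +0.2444; T[1,1] = 0.
  T[0,:] = [+0.0000 +0.2569 -0.0275 +0.0459 +0.3578]
  T[1,:] = [+0.3333 +0.0000 +0.2444 -0.0444 +0.0667]
  T[2,:] = [+0.1657 +0.2286 +0.0000 +0.1200 -0.1714]
  T[3,:] = [+0.4308 -0.5692 +0.2462 +0.0000 -0.4000]
  T[4,:] = [-0.1885 -0.1639 +0.0738 -0.2623 +0.0000]
|roots of det(T-λI)|: 0.5823, 0.3306, 0.2046, 0.2046, 0.0393.
spectral radius ρ = 0.5823; 0.5823 < 1: convergent.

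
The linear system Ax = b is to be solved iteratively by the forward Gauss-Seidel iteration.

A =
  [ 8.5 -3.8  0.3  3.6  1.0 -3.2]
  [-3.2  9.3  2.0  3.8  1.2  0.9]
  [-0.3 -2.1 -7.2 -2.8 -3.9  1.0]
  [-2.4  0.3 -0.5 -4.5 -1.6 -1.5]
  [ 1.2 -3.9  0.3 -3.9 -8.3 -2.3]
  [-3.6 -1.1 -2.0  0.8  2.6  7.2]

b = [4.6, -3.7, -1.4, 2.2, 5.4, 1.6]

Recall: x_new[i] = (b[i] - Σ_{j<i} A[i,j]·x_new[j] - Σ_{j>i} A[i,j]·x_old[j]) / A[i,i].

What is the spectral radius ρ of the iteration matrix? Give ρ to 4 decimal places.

Diagonal D = diag(8.5, 9.3, -7.2, -4.5, -8.3, 7.2); L, U strict lower/upper.
Gauss-Seidel: T = -(D+L)⁻¹U, row 0 first, T[0,3] = -(3.6)/(8.5) = -0.4235; later rows by forward substitution.
  T[0,:] = [+0.0000 +0.4471 -0.0353 -0.4235 -0.1176 +0.3765]
  T[1,:] = [+0.0000 +0.1538 -0.2272 -0.5543 -0.1695 +0.0328]
  T[2,:] = [+0.0000 -0.0635 +0.0677 -0.2096 -0.4873 +0.1136]
  T[3,:] = [+0.0000 -0.2211 -0.0038 +0.2122 -0.2500 -0.5446]
  T[4,:] = [+0.0000 +0.0940 +0.1059 +0.0919 +0.1625 +0.0219]
  T[5,:] = [+0.0000 +0.2200 -0.0714 -0.4114 -0.2510 +0.2774]
|eigenvalues of T|: 0.8707, 0.2746, 0.2746, 0.1675, 0.1675, 0.0000.
ρ(T) = max|λ| = 0.8707; 0.8707 < 1 ⇒ converges.

0.8707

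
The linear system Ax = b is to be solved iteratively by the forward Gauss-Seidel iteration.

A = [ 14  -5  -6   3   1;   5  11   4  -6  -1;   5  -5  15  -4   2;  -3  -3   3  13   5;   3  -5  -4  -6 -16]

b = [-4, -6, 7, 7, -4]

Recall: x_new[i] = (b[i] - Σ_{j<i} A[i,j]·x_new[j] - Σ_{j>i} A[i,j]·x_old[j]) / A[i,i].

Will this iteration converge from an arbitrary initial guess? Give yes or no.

A = D + L + U where D = diag(14, 11, 15, 13, -16).
GS T = -(D+L)⁻¹U: row 0 first, T[0,1] = -(-5)/(14) = +0.3571; later rows by forward substitution.
  T[0,:] = [+0.0000  +0.3571  +0.4286  -0.2143  -0.0714]
  T[1,:] = [+0.0000  -0.1623  -0.5584  +0.6429  +0.1234]
  T[2,:] = [+0.0000  -0.1732  -0.3290  +0.5524  -0.0684]
  T[3,:] = [+0.0000  +0.0849  +0.0460  -0.0286  -0.3568]
  T[4,:] = [+0.0000  +0.1291  +0.3199  -0.3685  +0.0990]
|λ(T)| sorted: 0.8379, 0.1866, 0.1866, 0.0856, 0.0000.
ρ(T) = max|λ| = 0.8379; 0.8379 < 1: convergent.

yes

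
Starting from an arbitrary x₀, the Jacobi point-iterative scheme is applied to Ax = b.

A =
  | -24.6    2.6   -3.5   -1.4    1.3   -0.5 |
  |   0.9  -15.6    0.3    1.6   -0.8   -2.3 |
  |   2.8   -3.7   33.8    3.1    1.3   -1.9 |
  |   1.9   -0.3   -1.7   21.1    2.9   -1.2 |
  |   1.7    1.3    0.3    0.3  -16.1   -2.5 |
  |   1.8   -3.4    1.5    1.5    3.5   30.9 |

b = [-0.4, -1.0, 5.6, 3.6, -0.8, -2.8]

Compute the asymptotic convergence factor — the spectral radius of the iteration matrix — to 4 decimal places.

Let D = diag(-24.6, -15.6, 33.8, 21.1, -16.1, 30.9); L, U the strict triangles.
T_J = -D⁻¹(L+U): T[1,5] = -(-2.3)/(-15.6) = -0.1474; T[1,1] = 0.
  T[0,:] = [+0.0000  +0.1057  -0.1423  -0.0569  +0.0528  -0.0203]
  T[1,:] = [+0.0577  +0.0000  +0.0192  +0.1026  -0.0513  -0.1474]
  T[2,:] = [-0.0828  +0.1095  +0.0000  -0.0917  -0.0385  +0.0562]
  T[3,:] = [-0.0900  +0.0142  +0.0806  +0.0000  -0.1374  +0.0569]
  T[4,:] = [+0.1056  +0.0807  +0.0186  +0.0186  +0.0000  -0.1553]
  T[5,:] = [-0.0583  +0.1100  -0.0485  -0.0485  -0.1133  +0.0000]
eigenvalue magnitudes: 0.1543, 0.1193, 0.1193, 0.0949, 0.0618, 0.0209.
ρ = 0.1543; 0.1543 < 1 ⇒ converges.

0.1543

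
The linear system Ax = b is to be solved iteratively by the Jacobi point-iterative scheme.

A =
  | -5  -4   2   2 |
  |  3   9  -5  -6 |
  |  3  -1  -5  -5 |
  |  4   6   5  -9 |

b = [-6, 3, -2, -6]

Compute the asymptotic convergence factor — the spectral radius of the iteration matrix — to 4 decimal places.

Diagonal D = diag(-5, 9, -5, -9); L, U strict lower/upper.
Jacobi: T = -D⁻¹(L+U), T[3,1] = -(6)/(-9) = +0.6667; T[3,3] = 0.
  T[0,:] = [+0.0000  -0.8000  +0.4000  +0.4000]
  T[1,:] = [-0.3333  +0.0000  +0.5556  +0.6667]
  T[2,:] = [+0.6000  -0.2000  +0.0000  -1.0000]
  T[3,:] = [+0.4444  +0.6667  +0.5556  +0.0000]
|λ(T)| sorted: 1.2218, 0.8825, 0.8825, 0.2626.
spectral radius ρ = 1.2218; 1.2218 > 1 ⇒ diverges.

1.2218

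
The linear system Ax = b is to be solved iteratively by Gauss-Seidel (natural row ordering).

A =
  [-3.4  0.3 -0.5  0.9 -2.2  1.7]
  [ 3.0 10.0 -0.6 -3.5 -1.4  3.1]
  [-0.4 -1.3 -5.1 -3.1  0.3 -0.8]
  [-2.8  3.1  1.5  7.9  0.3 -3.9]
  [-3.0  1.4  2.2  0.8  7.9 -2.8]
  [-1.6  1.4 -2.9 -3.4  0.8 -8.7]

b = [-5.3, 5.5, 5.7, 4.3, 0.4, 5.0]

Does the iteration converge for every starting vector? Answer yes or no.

A = D + L + U where D = diag(-3.4, 10, -5.1, 7.9, 7.9, -8.7).
Gauss-Seidel: T = -(D+L)⁻¹U, row 0 first, T[0,1] = -(0.3)/(-3.4) = +0.0882; later rows by forward substitution.
  T[0,:] = [+0.0000  +0.0882  -0.1471  +0.2647  -0.6471  +0.5000]
  T[1,:] = [+0.0000  -0.0265  +0.1041  +0.2706  +0.3341  -0.4600]
  T[2,:] = [+0.0000  -0.0002  -0.0150  -0.6976  +0.0244  -0.0788]
  T[3,:] = [+0.0000  +0.0417  -0.0901  +0.1201  -0.4031  +0.8664]
  T[4,:] = [+0.0000  +0.0340  -0.0610  +0.2347  -0.2709  +0.5600]
  T[5,:] = [+0.0000  -0.0336  +0.0784  +0.2020  +0.2972  -0.4268]
|roots of det(T-λI)|: 0.9299, 0.2984, 0.0383, 0.0383, 0.0196, 0.0000.
ρ(T) = max|λ| = 0.9299; 0.9299 < 1: convergent.

yes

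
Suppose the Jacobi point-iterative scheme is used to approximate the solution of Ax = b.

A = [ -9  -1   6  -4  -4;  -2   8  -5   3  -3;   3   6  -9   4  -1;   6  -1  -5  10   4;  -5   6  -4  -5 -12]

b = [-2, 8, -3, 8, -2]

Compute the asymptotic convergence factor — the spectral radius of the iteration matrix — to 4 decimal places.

Diagonal D = diag(-9, 8, -9, 10, -12); L, U strict lower/upper.
T_J = -D⁻¹(L+U): T[0,1] = -(-1)/(-9) = -0.1111; T[0,0] = 0.
  T[0,:] = [+0.0000, -0.1111, +0.6667, -0.4444, -0.4444]
  T[1,:] = [+0.2500, +0.0000, +0.6250, -0.3750, +0.3750]
  T[2,:] = [+0.3333, +0.6667, +0.0000, +0.4444, -0.1111]
  T[3,:] = [-0.6000, +0.1000, +0.5000, +0.0000, -0.4000]
  T[4,:] = [-0.4167, +0.5000, -0.3333, -0.4167, +0.0000]
moduli |λ_i(T)| = 1.1686, 0.8684, 0.7975, 0.5843, 0.5843.
spectral radius ρ = 1.1686; 1.1686 > 1: divergent.

1.1686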